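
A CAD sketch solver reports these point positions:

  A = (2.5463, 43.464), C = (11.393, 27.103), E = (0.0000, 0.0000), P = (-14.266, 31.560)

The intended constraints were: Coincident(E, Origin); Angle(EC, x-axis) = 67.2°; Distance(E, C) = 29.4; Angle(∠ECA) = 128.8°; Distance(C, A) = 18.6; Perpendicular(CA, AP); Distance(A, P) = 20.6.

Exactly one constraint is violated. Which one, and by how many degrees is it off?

Perpendicular(CA, AP) — off by 6.90°.

E = (0.00, 0.00) ✓; EC at 67.20° ✓; |EC| = 29.40 ✓; ∠ECA = 128.8° ✓; |CA| = 18.60 ✓; ∠(CA, AP) = 96.90° ✗; |AP| = 20.60 ✓.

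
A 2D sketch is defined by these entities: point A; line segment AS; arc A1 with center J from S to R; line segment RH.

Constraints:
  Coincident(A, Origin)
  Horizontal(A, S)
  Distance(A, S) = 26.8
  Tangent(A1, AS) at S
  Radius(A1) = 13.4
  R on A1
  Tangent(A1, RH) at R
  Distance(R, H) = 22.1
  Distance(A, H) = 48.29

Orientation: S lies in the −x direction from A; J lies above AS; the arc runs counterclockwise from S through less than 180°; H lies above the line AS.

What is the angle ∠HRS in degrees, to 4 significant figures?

117.8°

Checks: A.y = 0.00, S.y = 0.00 ✓; |JS| = 13.40 ✓; |JR| = 13.40 ✓; ∠(JR, RH) = 90.00° ✓; |RH| = 22.10 ✓; |AH| = 48.29 ✓.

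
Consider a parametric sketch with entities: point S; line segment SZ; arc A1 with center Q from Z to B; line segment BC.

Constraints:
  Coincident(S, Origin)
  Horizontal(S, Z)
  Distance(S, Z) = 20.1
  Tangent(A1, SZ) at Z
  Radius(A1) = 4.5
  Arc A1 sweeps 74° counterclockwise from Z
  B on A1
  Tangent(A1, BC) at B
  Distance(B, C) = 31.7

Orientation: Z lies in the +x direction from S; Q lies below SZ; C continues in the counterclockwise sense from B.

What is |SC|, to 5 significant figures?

34.458

S is at the origin; S and Z share the same y with |SZ| = 20.1 and Z on the +x side, so Z = (20.100, 0.0000). The tangent condition forces QZ to be normal to SZ, so Q = Z + (0, -4.5) = (20.100, -4.5000). On A1, Z sits at bearing 90° from Q; a 74° counterclockwise sweep puts B at bearing 164°, so B = Q + 4.5·(cos 164°, sin 164°) = (15.774, -3.2596). Since A1 is tangent to BC there, QB ⟂ BC, so BC runs along (−sin 164°, cos 164°); with |BC| = 31.7, C = (7.0366, -33.732). Then |SC| = |C − S| = 34.458.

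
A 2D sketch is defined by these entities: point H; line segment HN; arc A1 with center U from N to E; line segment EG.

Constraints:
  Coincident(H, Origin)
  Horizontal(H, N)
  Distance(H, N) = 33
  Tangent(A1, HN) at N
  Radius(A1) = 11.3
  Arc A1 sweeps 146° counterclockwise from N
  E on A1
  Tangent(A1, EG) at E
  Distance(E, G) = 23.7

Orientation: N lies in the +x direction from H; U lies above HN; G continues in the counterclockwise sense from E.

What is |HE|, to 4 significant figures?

44.42

H is at the origin; H and N share the same y with |HN| = 33.0 and N on the +x side, so N = (33.00, 0.000). The tangent condition forces UN to be normal to HN, so U = N + (0, 11.3) = (33.00, 11.30). On A1, N sits at bearing -90° from U; a 146° counterclockwise sweep puts E at bearing 56°, so E = U + 11.3·(cos 56°, sin 56°) = (39.32, 20.67). Then |HE| = |E − H| = 44.42.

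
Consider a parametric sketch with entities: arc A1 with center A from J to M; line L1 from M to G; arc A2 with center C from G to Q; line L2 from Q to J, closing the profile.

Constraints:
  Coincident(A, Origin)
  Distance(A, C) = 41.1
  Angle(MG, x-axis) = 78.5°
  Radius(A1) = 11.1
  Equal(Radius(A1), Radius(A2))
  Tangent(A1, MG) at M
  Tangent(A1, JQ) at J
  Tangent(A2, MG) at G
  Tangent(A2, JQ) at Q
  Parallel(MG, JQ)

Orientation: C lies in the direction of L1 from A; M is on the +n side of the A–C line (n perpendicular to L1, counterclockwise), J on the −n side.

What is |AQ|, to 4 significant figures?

42.57

Tangency of A1 to both parallel lines with radius 11.1 puts M and J at A ± 11.1·n: M = (-10.88, 2.213), J = (10.88, -2.213). Equal radii place G and Q the same way about C: G = C + 11.1·n = (-2.683, 42.49), Q = C − 11.1·n = (19.07, 38.06). Then |AQ| = |Q − A| = 42.57.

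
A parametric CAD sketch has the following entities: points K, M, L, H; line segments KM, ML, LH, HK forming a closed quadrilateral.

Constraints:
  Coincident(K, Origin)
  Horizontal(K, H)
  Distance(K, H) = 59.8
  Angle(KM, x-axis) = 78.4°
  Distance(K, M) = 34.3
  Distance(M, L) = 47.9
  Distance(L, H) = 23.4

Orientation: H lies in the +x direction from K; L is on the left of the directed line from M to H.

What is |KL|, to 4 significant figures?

58.05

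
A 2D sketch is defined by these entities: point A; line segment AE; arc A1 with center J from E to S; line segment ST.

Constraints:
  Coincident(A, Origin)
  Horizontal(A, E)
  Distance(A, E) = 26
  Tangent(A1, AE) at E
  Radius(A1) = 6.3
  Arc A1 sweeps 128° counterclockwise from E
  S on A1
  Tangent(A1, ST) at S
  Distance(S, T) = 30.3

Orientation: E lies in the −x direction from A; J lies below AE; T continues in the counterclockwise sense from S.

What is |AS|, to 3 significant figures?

32.6

A1 meets AE tangentially, so JE is at right angles to AE, so J = E + (0, -6.3) = (-26.0, -6.30). On A1, E sits at bearing 90° from J; a 128° counterclockwise sweep puts S at bearing 218°, so S = J + 6.3·(cos 218°, sin 218°) = (-31.0, -10.2). Then |AS| = |S − A| = 32.6.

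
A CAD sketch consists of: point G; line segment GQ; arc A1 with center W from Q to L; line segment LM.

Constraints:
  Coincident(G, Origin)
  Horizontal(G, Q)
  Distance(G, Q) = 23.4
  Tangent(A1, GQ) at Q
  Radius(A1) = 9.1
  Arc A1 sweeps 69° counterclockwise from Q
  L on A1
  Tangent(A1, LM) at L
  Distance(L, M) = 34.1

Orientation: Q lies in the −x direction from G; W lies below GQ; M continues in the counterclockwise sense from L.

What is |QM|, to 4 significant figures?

42.99

G is at the origin; GQ is horizontal with |GQ| = 23.4 and Q on the −x side, so Q = (-23.40, 0.000). Since A1 is tangent to GQ there, WQ ⟂ GQ, so W = Q + (0, -9.1) = (-23.40, -9.100). On A1, Q sits at bearing 90° from W; a 69° counterclockwise sweep puts L at bearing 159°, so L = W + 9.1·(cos 159°, sin 159°) = (-31.90, -5.839). Since A1 is tangent to LM there, WL ⟂ LM, so LM runs along (−sin 159°, cos 159°); with |LM| = 34.1, M = (-44.12, -37.67). Then |QM| = |M − Q| = 42.99.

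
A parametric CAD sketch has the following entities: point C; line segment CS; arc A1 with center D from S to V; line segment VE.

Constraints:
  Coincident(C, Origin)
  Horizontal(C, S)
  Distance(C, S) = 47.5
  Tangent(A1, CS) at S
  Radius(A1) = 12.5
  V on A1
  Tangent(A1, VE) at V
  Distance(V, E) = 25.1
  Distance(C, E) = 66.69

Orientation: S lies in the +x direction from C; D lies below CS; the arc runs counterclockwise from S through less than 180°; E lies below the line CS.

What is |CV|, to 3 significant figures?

42.9

Checks: |DV| = 12.50 ✓; ∠(DV, VE) = 90.00° ✓; |VE| = 25.10 ✓; |CE| = 66.69 ✓.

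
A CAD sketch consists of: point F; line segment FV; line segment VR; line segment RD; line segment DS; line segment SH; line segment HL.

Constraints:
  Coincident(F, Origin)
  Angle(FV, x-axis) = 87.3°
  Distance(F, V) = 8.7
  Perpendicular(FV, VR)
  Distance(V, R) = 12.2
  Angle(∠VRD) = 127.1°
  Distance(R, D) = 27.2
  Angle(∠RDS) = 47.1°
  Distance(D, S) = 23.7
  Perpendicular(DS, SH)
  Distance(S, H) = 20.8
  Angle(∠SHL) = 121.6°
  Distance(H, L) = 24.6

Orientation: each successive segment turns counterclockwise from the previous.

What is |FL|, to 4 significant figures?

35.92

DS is perpendicular to SH, so SH runs at 93.10°; with |SH| = 20.8, H = (-6.647, 10.42). ∠SHL = 121.6° gives HL at 151.5° from the x-axis; with |HL| = 24.6, L = (-28.27, 22.16). Then |FL| = |L − F| = 35.92.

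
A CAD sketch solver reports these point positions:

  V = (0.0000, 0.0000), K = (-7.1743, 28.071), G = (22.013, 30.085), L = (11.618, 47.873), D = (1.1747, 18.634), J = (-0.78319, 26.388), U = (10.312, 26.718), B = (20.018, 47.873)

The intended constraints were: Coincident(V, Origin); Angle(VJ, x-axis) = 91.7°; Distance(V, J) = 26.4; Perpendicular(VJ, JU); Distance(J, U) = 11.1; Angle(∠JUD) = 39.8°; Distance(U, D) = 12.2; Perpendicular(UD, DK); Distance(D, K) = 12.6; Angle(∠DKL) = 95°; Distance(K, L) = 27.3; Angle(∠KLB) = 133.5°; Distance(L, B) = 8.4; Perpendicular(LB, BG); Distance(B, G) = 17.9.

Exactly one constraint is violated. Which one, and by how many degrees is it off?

Perpendicular(LB, BG) — off by 6.40°.

V = (0.00, 0.00) ✓; VJ at 91.70° ✓; |VJ| = 26.40 ✓; ∠(VJ, JU) = 90.00° ✓; |JU| = 11.10 ✓; ∠JUD = 39.80° ✓; |UD| = 12.20 ✓; ∠(UD, DK) = 90.00° ✓; |DK| = 12.60 ✓; ∠DKL = 95.00° ✓; |KL| = 27.30 ✓; ∠KLB = 133.5° ✓; |LB| = 8.400 ✓; ∠(LB, BG) = 83.60° ✗; |BG| = 17.90 ✓.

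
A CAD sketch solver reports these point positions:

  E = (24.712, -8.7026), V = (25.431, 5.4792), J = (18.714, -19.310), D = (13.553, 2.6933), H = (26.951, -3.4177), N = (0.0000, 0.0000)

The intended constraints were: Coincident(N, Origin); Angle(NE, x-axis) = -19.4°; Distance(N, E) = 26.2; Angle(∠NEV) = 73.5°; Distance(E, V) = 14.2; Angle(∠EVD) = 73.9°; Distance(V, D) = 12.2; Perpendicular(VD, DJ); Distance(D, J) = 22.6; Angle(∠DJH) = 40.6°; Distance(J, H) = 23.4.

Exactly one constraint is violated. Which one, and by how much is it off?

Distance(J, H) = 23.4 — off by 5.50.

N = (0.00, 0.00) ✓; NE at -19.40° ✓; |NE| = 26.20 ✓; ∠NEV = 73.50° ✓; |EV| = 14.20 ✓; ∠EVD = 73.90° ✓; |VD| = 12.20 ✓; ∠(VD, DJ) = 90.00° ✓; |DJ| = 22.60 ✓; ∠DJH = 40.60° ✓; |JH| = 17.90 ✗.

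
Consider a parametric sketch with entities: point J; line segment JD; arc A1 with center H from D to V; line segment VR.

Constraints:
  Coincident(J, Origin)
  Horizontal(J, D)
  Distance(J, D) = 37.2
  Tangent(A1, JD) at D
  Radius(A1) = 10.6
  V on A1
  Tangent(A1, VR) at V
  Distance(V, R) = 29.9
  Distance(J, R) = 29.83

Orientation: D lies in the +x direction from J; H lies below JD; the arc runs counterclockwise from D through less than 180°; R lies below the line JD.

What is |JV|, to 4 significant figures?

29.08

Checks: |HD| = 10.60 ✓; |HV| = 10.60 ✓; ∠(HV, VR) = 90.00° ✓; |VR| = 29.90 ✓; |JR| = 29.83 ✓.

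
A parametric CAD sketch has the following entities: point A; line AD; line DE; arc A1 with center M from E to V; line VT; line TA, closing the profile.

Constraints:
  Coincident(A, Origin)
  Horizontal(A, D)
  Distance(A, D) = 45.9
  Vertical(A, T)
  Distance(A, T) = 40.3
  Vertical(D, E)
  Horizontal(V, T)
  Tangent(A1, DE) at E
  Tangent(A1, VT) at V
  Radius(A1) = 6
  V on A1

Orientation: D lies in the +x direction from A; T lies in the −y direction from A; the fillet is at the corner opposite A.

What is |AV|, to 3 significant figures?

56.7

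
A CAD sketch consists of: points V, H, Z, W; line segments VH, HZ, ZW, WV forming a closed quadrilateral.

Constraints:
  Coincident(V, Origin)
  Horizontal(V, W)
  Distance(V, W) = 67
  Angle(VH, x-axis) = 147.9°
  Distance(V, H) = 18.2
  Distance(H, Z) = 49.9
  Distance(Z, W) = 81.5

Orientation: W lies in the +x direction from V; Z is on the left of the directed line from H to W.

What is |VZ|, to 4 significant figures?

54.91

V is at the origin; VW is horizontal with |VW| = 67.0 and W in +x, so W = (67.0, 0). VH runs at 147.9° with |VH| = 18.2, so H = (-15.42, 9.671). Z is determined by |HZ| = 49.9 and |ZW| = 81.5 together: it lies at the intersection of circle(H, 49.9) and circle(W, 81.5). With |HW| = 82.98, the foot of the radical line on HW is 16.47 from H and the perpendicular offset is √(49.9² − 16.47²) = 47.10. Taking the left-of-HW solution: Z = (6.433, 54.53).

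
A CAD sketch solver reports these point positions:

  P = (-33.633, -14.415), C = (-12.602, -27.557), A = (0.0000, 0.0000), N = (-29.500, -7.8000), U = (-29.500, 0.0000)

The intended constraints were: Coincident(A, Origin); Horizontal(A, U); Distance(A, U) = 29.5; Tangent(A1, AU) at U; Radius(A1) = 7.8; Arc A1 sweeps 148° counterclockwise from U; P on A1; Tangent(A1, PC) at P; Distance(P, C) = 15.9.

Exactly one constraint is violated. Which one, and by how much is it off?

Distance(P, C) = 15.9 — off by 8.90.

A = (0.00, 0.00) ✓; A.y = 0.00, U.y = 0.00 ✓; |AU| = 29.50 ✓; ∠(NU, UA) = 90.00° ✓; |NU| = 7.800 ✓; bearing(N→P) − bearing(N→U) = 148.0° ✓; |NP| = 7.800 ✓; ∠(NP, PC) = 90.00° ✓; |PC| = 24.80 ✗.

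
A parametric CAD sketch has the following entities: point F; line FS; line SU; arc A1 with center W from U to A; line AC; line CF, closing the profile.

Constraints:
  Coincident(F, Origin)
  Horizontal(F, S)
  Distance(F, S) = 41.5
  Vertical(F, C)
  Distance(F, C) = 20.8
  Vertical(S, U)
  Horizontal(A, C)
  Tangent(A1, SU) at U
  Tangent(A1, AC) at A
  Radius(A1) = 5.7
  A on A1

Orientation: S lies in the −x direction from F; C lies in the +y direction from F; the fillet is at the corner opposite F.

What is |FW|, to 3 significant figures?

38.9

F and C share the same x with |FC| = 20.8 and C on the +y side, so C = (0.00, 20.8). The virtual corner opposite F is at (-41.5, 20.8). The tangent condition forces WU to be normal to SU and tangency of A1 to AC means the radius WA is perpendicular to AC, with radius 5.7, so the center W sits 5.7 in from both sides at W = (-35.8, 15.1). Then |FW| = |W − F| = 38.9.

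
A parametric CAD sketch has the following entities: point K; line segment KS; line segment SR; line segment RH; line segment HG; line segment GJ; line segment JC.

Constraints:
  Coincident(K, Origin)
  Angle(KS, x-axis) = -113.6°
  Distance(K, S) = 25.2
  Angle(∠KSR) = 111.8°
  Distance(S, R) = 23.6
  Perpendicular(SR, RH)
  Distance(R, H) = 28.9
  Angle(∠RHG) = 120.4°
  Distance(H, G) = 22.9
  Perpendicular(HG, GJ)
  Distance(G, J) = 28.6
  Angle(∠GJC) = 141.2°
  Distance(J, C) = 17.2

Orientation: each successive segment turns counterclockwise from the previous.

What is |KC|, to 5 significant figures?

24.625

K is at the origin; KS runs at -113.6° with length 25.2, so S = (-10.089, -23.092). ∠KSR = 111.8° gives SR at -45.400° from the x-axis; with |SR| = 23.6, R = (6.4820, -39.896). SR ⟂ RH, so RH runs at 44.600°; with |RH| = 28.9, H = (27.060, -19.604). ∠RHG = 120.4° gives HG at 104.20° from the x-axis; with |HG| = 22.9, G = (21.442, 2.5964). HG ⟂ GJ, so GJ runs at -165.80°; with |GJ| = 28.6, J = (-6.2841, -4.4194). ∠GJC = 141.2° gives JC at -127.00° from the x-axis; with |JC| = 17.2, C = (-16.635, -18.156). Then |KC| = |C − K| = 24.625.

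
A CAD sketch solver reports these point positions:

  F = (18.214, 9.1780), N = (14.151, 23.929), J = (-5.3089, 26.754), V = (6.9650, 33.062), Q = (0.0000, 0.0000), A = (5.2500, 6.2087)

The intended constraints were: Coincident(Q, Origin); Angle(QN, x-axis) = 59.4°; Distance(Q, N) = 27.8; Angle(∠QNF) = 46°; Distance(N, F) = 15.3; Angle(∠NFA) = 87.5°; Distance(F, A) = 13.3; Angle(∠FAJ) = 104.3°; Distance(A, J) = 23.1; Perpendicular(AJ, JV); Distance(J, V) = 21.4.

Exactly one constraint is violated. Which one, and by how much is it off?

Distance(J, V) = 21.4 — off by 7.60.

Q = (0.00, 0.00) ✓; QN at 59.40° ✓; |QN| = 27.80 ✓; ∠QNF = 46.00° ✓; |NF| = 15.30 ✓; ∠NFA = 87.50° ✓; |FA| = 13.30 ✓; ∠FAJ = 104.3° ✓; |AJ| = 23.10 ✓; ∠(AJ, JV) = 90.00° ✓; |JV| = 13.80 ✗.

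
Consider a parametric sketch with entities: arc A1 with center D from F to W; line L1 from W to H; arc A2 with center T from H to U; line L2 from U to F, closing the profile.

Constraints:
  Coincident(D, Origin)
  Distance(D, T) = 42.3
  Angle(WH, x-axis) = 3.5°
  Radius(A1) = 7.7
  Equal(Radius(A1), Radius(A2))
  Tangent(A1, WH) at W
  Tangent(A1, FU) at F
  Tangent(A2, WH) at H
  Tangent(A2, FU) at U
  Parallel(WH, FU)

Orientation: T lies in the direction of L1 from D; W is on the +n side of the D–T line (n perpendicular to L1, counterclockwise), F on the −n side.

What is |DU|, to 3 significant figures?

43.0

The slot axis is L1's direction at 3.5°, so u = (cos 3.5°, sin 3.5°) = (0.998, 0.0610) and n = (−sin 3.5°, cos 3.5°) = (-0.0610, 0.998). D is at the origin and T lies 42.3 along u from D, so T = 42.3·u = (42.2, 2.58). Tangency of A1 to both parallel lines with radius 7.7 puts W and F at D ± 7.7·n: W = (-0.470, 7.69), F = (0.470, -7.69). Equal radii place H and U the same way about T: H = T + 7.7·n = (41.8, 10.3), U = T − 7.7·n = (42.7, -5.10). Then |DU| = |U − D| = 43.0.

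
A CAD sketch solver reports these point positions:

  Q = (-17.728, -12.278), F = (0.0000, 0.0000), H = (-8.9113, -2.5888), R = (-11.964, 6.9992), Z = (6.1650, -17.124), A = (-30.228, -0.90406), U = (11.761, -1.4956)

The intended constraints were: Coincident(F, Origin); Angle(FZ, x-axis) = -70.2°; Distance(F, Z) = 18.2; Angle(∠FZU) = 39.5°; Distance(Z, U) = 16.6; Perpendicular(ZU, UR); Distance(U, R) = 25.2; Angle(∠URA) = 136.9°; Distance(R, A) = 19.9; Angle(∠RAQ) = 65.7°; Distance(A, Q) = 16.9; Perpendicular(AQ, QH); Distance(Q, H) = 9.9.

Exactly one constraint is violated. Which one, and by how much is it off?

Distance(Q, H) = 9.9 — off by 3.20.

F = (0.00, 0.00) ✓; FZ at -70.20° ✓; |FZ| = 18.20 ✓; ∠FZU = 39.50° ✓; |ZU| = 16.60 ✓; ∠(ZU, UR) = 90.00° ✓; |UR| = 25.20 ✓; ∠URA = 136.9° ✓; |RA| = 19.90 ✓; ∠RAQ = 65.70° ✓; |AQ| = 16.90 ✓; ∠(AQ, QH) = 90.00° ✓; |QH| = 13.10 ✗.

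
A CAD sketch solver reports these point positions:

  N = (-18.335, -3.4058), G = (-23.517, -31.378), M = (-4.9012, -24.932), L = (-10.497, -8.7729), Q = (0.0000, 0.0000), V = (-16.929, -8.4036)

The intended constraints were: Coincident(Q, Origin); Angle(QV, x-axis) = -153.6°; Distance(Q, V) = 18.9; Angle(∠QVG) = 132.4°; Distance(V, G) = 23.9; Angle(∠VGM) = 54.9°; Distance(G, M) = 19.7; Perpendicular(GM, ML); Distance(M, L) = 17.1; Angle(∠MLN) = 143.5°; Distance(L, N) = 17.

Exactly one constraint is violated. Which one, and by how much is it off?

Distance(L, N) = 17 — off by 7.50.

Q = (0.00, 0.00) ✓; QV at -153.6° ✓; |QV| = 18.90 ✓; ∠QVG = 132.4° ✓; |VG| = 23.90 ✓; ∠VGM = 54.90° ✓; |GM| = 19.70 ✓; ∠(GM, ML) = 90.00° ✓; |ML| = 17.10 ✓; ∠MLN = 143.5° ✓; |LN| = 9.499 ✗.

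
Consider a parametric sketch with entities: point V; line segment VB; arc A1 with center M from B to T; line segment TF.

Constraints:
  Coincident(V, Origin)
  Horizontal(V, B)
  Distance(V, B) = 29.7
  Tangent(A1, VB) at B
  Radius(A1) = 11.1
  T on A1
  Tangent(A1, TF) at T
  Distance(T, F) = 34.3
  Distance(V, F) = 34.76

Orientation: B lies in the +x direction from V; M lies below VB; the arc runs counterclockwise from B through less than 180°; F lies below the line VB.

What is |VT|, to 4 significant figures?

20.90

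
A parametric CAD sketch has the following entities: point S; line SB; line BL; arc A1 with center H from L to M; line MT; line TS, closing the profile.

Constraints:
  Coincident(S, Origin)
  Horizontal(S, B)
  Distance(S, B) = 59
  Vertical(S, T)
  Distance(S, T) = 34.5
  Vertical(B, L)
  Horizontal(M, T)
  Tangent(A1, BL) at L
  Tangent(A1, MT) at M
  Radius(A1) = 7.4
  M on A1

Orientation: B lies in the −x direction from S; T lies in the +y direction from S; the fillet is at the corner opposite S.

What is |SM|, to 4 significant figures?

62.07

The virtual corner opposite S is at (-59.00, 34.50). A1 meets BL tangentially, so HL is at right angles to BL and the tangent condition forces HM to be normal to MT, with radius 7.4, so the center H sits 7.4 in from both sides at H = (-51.60, 27.10). That places the tangent points at L = (-59.00, 27.10) on BL and M = (-51.60, 34.50) on MT. Then |SM| = |M − S| = 62.07.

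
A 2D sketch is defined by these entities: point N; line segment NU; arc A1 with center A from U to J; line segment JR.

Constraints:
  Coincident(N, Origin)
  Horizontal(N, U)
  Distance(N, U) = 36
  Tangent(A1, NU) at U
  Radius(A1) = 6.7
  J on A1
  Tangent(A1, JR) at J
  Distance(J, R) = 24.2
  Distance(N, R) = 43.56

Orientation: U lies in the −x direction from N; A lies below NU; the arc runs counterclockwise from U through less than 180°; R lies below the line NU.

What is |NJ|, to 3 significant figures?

43.0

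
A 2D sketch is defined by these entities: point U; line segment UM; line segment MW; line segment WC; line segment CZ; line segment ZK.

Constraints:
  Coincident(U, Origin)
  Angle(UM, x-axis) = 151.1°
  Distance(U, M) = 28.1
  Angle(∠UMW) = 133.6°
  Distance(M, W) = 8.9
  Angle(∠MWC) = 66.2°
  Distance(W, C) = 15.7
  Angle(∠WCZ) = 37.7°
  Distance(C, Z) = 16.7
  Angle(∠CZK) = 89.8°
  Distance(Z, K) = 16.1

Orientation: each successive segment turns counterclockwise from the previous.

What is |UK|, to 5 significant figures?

42.468

∠WCZ = 37.7° gives CZ at 93.600° from the x-axis; with |CZ| = 16.7, Z = (-23.775, 15.776). ∠CZK = 89.8° gives ZK at -176.20° from the x-axis; with |ZK| = 16.1, K = (-39.840, 14.709). Then |UK| = |K − U| = 42.468.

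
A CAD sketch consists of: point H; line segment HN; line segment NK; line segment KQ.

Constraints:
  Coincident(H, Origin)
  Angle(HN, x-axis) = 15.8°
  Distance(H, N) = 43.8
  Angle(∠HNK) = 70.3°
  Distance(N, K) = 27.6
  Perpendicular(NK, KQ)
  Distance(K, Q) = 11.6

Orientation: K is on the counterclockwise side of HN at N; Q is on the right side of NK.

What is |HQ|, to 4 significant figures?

54.37

∠HNK = 70.3°, so NK runs at 15.8° + (180° − 70.3°) = 125.5° from the x-axis; with |NK| = 27.6, K = N + 27.6·(cos 125.5°, sin 125.5°) = (26.12, 34.40). NK is perpendicular to KQ; with |KQ| = 11.6 on the right of NK, Q = K + 11.6·(0.8141, 0.5807) = (35.56, 41.13). Then |HQ| = |Q − H| = 54.37.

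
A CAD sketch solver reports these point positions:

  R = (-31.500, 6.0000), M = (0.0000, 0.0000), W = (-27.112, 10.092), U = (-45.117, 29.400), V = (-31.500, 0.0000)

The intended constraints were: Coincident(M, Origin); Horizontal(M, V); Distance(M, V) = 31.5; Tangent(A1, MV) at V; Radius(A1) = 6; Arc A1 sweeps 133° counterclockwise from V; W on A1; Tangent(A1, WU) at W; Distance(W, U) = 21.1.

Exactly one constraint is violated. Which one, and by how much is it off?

Distance(W, U) = 21.1 — off by 5.30.

M = (0.00, 0.00) ✓; M.y = 0.00, V.y = 0.00 ✓; |MV| = 31.50 ✓; ∠(RV, VM) = 90.00° ✓; |RV| = 6.000 ✓; bearing(R→W) − bearing(R→V) = 133.0° ✓; |RW| = 6.000 ✓; ∠(RW, WU) = 90.00° ✓; |WU| = 26.40 ✗.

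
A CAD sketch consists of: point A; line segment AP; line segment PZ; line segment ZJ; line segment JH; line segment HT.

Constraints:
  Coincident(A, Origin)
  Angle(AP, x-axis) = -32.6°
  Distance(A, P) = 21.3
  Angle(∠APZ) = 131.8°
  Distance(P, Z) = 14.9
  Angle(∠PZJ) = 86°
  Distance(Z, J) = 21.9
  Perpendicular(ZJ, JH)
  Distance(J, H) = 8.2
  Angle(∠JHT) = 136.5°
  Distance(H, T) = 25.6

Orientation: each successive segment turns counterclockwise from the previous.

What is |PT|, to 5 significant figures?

12.339

A is at the origin; AP runs at -32.6° with length 21.3, so P = (17.944, -11.476). ∠APZ = 131.8° gives PZ at 15.600° from the x-axis; with |PZ| = 14.9, Z = (32.295, -7.4689). ∠PZJ = 86.0° gives ZJ at 109.60° from the x-axis; with |ZJ| = 21.9, J = (24.949, 13.162). ZJ is perpendicular to JH, so JH runs at -160.40°; with |JH| = 8.2, H = (17.224, 10.411). ∠JHT = 136.5° gives HT at -116.90° from the x-axis; with |HT| = 25.6, T = (5.6418, -12.419). Then |PT| = |T − P| = 12.339.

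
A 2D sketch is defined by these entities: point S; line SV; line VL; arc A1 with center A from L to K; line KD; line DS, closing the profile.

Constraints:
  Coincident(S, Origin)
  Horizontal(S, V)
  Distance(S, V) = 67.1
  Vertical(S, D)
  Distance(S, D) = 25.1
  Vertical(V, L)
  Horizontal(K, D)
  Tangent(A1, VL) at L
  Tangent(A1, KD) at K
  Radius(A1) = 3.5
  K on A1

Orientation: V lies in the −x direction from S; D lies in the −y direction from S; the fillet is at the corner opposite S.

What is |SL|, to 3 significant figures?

70.5

The virtual corner opposite S is at (-67.1, -25.1). Since A1 is tangent to VL there, AL ⟂ VL and A1 meets KD tangentially, so AK is at right angles to KD, with radius 3.5, so the center A sits 3.5 in from both sides at A = (-63.6, -21.6). That places the tangent points at L = (-67.1, -21.6) on VL and K = (-63.6, -25.1) on KD. Then |SL| = |L − S| = 70.5.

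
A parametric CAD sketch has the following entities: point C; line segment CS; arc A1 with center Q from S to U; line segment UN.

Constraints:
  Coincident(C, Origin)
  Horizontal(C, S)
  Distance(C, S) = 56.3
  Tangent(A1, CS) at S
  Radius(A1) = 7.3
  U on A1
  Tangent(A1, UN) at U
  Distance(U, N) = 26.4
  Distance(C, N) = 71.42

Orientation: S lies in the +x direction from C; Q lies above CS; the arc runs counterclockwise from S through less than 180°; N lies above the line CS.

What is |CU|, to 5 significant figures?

64.038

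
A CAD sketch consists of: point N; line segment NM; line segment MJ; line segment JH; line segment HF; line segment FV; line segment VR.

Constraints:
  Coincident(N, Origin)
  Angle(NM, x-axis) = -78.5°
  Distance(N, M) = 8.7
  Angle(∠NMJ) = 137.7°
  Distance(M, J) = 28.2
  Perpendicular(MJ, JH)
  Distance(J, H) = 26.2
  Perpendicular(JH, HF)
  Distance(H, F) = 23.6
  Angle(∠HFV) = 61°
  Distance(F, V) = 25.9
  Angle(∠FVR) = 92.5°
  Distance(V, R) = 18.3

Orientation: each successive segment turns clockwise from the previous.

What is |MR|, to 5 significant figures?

35.521

∠HFV = 61.0° gives FV at -59.800° from the x-axis; with |FV| = 25.9, V = (-10.097, -21.446). ∠FVR = 92.5° gives VR at -147.30° from the x-axis; with |VR| = 18.3, R = (-25.497, -31.332). Then |MR| = |R − M| = 35.521.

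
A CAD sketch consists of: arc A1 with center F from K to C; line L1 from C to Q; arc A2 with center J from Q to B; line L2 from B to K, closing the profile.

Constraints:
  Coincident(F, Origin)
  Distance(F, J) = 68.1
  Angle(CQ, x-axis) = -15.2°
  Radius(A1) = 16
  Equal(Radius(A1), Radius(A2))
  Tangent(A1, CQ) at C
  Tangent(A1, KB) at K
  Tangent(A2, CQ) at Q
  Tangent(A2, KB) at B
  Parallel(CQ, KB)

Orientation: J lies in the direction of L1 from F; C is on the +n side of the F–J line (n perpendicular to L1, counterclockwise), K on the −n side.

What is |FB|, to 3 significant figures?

70.0

The slot axis is L1's direction at -15.2°, so u = (cos -15.2°, sin -15.2°) = (0.965, -0.262) and n = (−sin -15.2°, cos -15.2°) = (0.262, 0.965). F is at the origin and J lies 68.1 along u from F, so J = 68.1·u = (65.7, -17.9). Tangency of A1 to both parallel lines with radius 16.0 puts C and K at F ± 16.0·n: C = (4.20, 15.4), K = (-4.20, -15.4). Equal radii place Q and B the same way about J: Q = J + 16.0·n = (69.9, -2.41), B = J − 16.0·n = (61.5, -33.3). Then |FB| = |B − F| = 70.0.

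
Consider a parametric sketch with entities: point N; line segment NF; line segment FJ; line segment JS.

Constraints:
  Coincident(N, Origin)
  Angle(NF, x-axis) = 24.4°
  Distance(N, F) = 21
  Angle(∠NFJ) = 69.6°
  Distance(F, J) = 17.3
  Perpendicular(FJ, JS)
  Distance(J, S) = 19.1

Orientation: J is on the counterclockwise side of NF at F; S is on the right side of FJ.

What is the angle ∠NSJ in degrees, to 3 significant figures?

14.4°

N is at the origin; NF runs at 24.4° with length 21.0, so F = 21.0·(cos 24.4°, sin 24.4°) = (19.1, 8.68). ∠NFJ = 69.6°, so FJ runs at 24.4° + (180° − 69.6°) = 135° from the x-axis; with |FJ| = 17.3, J = F + 17.3·(cos 135°, sin 135°) = (6.93, 21.0). FJ ⟂ JS; with |JS| = 19.1 on the right of FJ, S = J + 19.1·(0.710, 0.705) = (20.5, 34.4). Then cos ∠NSJ = SN·SJ / (|SN||SJ|), giving 14.4°.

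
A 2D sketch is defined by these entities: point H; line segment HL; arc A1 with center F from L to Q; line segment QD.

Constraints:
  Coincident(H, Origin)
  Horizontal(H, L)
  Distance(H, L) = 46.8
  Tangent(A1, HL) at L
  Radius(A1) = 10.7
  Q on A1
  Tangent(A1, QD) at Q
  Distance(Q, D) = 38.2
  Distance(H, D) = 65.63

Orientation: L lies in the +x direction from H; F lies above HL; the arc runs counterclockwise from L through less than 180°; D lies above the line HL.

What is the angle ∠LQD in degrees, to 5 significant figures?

123.97°

H is at the origin; HL is horizontal with |HL| = 46.8 and L on the +x side, so L = (46.800, 0.0000). Since A1 is tangent to HL there, FL ⟂ HL, so F = L + (0, 10.7) = (46.800, 10.700). Since FQ ⟂ QD (tangency), |FD| = √(10.7² + 38.2²) = 39.670 regardless of where Q sits on A1. So D lies on both circle(H, 65.63) and circle(F, 39.670); the above-HL intersection is D = (42.368, 50.122). Q is the foot of the tangent from D: Q = (56.717, 14.719).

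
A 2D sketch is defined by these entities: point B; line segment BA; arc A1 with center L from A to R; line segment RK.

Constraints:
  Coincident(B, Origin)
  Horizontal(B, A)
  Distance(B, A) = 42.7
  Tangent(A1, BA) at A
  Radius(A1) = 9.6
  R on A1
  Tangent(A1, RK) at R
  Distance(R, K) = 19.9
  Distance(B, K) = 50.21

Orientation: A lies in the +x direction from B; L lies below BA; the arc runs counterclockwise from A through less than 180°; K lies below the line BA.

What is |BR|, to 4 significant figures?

35.70

Checks: |LA| = 9.600 ✓; |LR| = 9.600 ✓; ∠(LR, RK) = 90.00° ✓; |RK| = 19.90 ✓; |BK| = 50.21 ✓.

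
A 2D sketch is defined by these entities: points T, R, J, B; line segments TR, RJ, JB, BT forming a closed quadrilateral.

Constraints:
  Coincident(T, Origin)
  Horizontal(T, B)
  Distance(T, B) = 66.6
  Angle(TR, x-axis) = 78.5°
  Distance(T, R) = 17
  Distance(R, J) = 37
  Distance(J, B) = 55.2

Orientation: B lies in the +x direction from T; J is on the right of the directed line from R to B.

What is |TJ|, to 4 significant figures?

23.66

T is at the origin; TB is horizontal with |TB| = 66.6 and B in +x, so B = (66.6, 0). TR runs at 78.5° with |TR| = 17.0, so R = (3.389, 16.66). J is determined by |RJ| = 37.0 and |JB| = 55.2 together: it lies at the intersection of circle(R, 37.0) and circle(B, 55.2). With |RB| = 65.37, the foot of the radical line on RB is 19.85 from R and the perpendicular offset is √(37.0² − 19.85²) = 31.23. Taking the right-of-RB solution: J = (14.63, -18.59).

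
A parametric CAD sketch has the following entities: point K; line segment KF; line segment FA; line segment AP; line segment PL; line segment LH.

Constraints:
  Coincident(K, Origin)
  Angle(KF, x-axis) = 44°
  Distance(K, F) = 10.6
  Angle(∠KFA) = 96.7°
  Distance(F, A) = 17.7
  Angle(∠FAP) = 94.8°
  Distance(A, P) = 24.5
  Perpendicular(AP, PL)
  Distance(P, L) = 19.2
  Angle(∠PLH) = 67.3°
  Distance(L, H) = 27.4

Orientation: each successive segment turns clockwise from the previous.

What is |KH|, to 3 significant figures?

14.7

K is at the origin; KF runs at 44.0° with length 10.6, so F = (7.63, 7.36). ∠KFA = 96.7° gives FA at -39.3° from the x-axis; with |FA| = 17.7, A = (21.3, -3.85). ∠FAP = 94.8° gives AP at -125° from the x-axis; with |AP| = 24.5, P = (7.45, -24.0). AP is perpendicular to PL, so PL runs at 146°; with |PL| = 19.2, L = (-8.38, -13.2). ∠PLH = 67.3° gives LH at 32.8° from the x-axis; with |LH| = 27.4, H = (14.7, 1.68). Then |KH| = |H − K| = 14.7.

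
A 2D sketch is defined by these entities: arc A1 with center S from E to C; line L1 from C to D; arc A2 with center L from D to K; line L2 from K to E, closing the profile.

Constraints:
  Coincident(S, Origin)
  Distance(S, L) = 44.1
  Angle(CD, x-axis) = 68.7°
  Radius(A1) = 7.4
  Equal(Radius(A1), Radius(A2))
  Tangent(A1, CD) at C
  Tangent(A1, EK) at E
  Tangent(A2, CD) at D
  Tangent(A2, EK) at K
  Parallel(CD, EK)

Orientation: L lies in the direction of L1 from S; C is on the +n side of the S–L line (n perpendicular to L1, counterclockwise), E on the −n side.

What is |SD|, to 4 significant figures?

44.72

The slot axis is L1's direction at 68.7°, so u = (cos 68.7°, sin 68.7°) = (0.3633, 0.9317) and n = (−sin 68.7°, cos 68.7°) = (-0.9317, 0.3633). S is at the origin and L lies 44.1 along u from S, so L = 44.1·u = (16.02, 41.09). Tangency of A1 to both parallel lines with radius 7.4 puts C and E at S ± 7.4·n: C = (-6.895, 2.688), E = (6.895, -2.688). Equal radii place D and K the same way about L: D = L + 7.4·n = (9.125, 43.78), K = L − 7.4·n = (22.91, 38.40). Then |SD| = |D − S| = 44.72.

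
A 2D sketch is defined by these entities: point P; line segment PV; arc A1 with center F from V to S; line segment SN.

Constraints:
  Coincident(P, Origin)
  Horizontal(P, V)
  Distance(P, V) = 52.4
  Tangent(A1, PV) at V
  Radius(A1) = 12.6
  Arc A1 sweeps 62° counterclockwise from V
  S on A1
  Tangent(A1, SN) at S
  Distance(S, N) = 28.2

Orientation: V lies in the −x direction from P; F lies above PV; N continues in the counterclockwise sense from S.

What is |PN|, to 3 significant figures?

42.2

On A1, V sits at bearing -90° from F; a 62° counterclockwise sweep puts S at bearing -28°, so S = F + 12.6·(cos -28°, sin -28°) = (-41.3, 6.68). The tangent condition forces FS to be normal to SN, so SN runs along (−sin -28°, cos -28°); with |SN| = 28.2, N = (-28.0, 31.6). Then |PN| = |N − P| = 42.2.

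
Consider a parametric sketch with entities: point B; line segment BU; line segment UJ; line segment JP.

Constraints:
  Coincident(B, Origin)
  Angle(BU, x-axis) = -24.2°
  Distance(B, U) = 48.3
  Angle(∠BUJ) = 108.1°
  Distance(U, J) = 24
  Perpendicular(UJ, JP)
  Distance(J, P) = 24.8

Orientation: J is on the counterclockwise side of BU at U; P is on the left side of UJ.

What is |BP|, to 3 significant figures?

44.4

B is at the origin; BU runs at -24.2° with length 48.3, so U = 48.3·(cos -24.2°, sin -24.2°) = (44.1, -19.8). ∠BUJ = 108.1°, so UJ runs at -24.2° + (180° − 108.1°) = 47.7° from the x-axis; with |UJ| = 24.0, J = U + 24.0·(cos 47.7°, sin 47.7°) = (60.2, -2.05). The perpendicularity gives JP at right angles to UJ; with |JP| = 24.8 on the left of UJ, P = J + 24.8·(-0.740, 0.673) = (41.9, 14.6). Then |BP| = |P − B| = 44.4.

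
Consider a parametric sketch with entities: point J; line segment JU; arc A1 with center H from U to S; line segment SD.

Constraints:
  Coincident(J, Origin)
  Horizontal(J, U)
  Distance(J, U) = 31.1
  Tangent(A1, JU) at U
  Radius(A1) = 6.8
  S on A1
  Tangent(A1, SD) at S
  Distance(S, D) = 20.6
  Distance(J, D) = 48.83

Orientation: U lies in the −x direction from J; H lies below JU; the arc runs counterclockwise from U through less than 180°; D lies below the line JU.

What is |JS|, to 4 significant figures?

38.21

J is at the origin; JU is horizontal with |JU| = 31.1 and U on the −x side, so U = (-31.10, 0.000). Since A1 is tangent to JU there, HU ⟂ JU, so H = U + (0, -6.8) = (-31.10, -6.800). Since HS ⟂ SD (tangency), |HD| = √(6.8² + 20.6²) = 21.69 regardless of where S sits on A1. So D lies on both circle(J, 48.83) and circle(H, 21.69); the below-JU intersection is D = (-41.40, -25.89). S is the foot of the tangent from D: S = (-37.80, -5.610).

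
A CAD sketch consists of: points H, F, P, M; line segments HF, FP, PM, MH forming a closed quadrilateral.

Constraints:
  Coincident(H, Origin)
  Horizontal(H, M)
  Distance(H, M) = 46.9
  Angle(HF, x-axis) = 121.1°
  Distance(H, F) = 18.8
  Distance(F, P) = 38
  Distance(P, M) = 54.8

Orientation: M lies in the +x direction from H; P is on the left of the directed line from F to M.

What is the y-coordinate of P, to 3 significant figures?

44.7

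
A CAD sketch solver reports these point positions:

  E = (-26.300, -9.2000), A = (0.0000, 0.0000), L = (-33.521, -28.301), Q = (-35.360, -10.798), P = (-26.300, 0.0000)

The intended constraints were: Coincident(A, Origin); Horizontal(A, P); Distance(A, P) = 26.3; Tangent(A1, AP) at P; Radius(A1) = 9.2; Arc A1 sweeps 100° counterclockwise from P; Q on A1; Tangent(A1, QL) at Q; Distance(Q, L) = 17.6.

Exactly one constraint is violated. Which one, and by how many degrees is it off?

Tangent(A1, QL) at Q — off by 4.00°.

A = (0.00, 0.00) ✓; A.y = 0.00, P.y = 0.00 ✓; |AP| = 26.30 ✓; ∠(EP, PA) = 90.00° ✓; |EP| = 9.200 ✓; bearing(E→Q) − bearing(E→P) = 100.0° ✓; |EQ| = 9.200 ✓; ∠(EQ, QL) = 94.00° ✗; |QL| = 17.60 ✓.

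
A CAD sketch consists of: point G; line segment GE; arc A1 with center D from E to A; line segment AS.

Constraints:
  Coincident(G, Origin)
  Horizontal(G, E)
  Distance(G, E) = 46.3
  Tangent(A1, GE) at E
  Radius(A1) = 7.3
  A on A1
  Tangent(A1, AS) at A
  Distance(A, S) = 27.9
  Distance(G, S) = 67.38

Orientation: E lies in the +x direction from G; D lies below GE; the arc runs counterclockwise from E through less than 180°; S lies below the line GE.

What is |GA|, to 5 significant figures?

42.405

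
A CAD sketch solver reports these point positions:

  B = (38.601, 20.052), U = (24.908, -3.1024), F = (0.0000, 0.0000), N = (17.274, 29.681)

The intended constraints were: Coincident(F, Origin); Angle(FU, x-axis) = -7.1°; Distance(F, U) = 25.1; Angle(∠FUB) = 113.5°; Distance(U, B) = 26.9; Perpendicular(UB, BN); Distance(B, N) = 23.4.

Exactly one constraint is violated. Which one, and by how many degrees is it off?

Perpendicular(UB, BN) — off by 6.30°.

F = (0.00, 0.00) ✓; FU at -7.100° ✓; |FU| = 25.10 ✓; ∠FUB = 113.5° ✓; |UB| = 26.90 ✓; ∠(UB, BN) = 96.30° ✗; |BN| = 23.40 ✓.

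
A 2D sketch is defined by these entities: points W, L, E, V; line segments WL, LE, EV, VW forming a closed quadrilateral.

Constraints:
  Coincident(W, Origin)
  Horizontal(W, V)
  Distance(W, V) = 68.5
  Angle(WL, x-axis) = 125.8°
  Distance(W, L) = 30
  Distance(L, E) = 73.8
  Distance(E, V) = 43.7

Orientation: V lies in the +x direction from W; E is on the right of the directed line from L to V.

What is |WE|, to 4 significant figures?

44.46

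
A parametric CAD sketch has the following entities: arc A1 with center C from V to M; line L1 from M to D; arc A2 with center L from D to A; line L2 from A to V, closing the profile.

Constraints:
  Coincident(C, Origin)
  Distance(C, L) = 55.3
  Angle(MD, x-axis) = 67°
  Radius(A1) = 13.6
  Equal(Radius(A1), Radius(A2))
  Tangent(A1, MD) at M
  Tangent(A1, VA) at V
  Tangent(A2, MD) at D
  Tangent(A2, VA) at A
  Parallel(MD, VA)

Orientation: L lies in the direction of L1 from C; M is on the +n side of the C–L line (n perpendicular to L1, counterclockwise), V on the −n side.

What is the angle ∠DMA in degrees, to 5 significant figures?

26.191°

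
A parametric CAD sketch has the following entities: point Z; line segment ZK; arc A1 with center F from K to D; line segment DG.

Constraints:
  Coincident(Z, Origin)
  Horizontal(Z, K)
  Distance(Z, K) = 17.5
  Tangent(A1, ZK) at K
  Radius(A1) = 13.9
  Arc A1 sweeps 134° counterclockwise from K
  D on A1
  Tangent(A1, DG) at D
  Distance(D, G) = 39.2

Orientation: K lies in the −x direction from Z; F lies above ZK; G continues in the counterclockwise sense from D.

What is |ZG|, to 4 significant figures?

62.33

On A1, K sits at bearing -90° from F; a 134° counterclockwise sweep puts D at bearing 44°, so D = F + 13.9·(cos 44°, sin 44°) = (-7.501, 23.56). Tangency of A1 to DG means the radius FD is perpendicular to DG, so DG runs along (−sin 44°, cos 44°); with |DG| = 39.2, G = (-34.73, 51.75). Then |ZG| = |G − Z| = 62.33.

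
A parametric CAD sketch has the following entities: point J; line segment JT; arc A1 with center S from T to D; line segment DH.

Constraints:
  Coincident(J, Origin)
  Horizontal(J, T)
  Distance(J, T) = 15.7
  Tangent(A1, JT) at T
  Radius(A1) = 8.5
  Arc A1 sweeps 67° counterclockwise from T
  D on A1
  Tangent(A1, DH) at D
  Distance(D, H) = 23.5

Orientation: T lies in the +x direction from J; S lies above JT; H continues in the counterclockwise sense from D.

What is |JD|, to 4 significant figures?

24.09

A1 meets JT tangentially, so ST is at right angles to JT, so S = T + (0, 8.5) = (15.70, 8.500). On A1, T sits at bearing -90° from S; a 67° counterclockwise sweep puts D at bearing -23°, so D = S + 8.5·(cos -23°, sin -23°) = (23.52, 5.179). Then |JD| = |D − J| = 24.09.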